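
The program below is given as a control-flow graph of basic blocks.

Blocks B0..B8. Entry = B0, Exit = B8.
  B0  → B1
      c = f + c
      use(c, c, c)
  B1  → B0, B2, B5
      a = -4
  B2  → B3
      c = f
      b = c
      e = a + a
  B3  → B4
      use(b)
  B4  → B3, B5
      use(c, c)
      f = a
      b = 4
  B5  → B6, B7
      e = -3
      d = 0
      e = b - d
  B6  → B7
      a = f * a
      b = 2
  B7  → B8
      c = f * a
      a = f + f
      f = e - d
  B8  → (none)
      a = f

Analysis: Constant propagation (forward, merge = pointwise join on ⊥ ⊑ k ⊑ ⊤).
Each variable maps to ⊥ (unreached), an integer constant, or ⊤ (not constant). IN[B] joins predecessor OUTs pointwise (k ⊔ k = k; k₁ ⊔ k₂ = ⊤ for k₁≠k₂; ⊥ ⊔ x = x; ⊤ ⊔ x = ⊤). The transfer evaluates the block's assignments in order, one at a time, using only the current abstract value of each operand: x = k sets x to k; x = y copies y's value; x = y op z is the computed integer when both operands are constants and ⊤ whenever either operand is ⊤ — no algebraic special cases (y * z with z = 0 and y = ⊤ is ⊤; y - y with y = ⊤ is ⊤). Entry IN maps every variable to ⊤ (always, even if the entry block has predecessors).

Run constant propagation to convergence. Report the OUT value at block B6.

Fixpoint table:
  B0:   IN=(all ⊤)   OUT=(all ⊤)
  B1:   IN=(all ⊤)   OUT={a:-4; rest ⊤}
  B2:   IN={a:-4; rest ⊤}   OUT={a:-4, e:-8; rest ⊤}
  B3:   IN={a:-4, e:-8; rest ⊤}   OUT={a:-4, e:-8; rest ⊤}
  B4:   IN={a:-4, e:-8; rest ⊤}   OUT={a:-4, b:4, e:-8, f:-4; rest ⊤}
  B5:   IN={a:-4; rest ⊤}   OUT={a:-4, d:0; rest ⊤}
  B6:   IN={a:-4, d:0; rest ⊤}   OUT={b:2, d:0; rest ⊤}
  B7:   IN={d:0; rest ⊤}   OUT={d:0; rest ⊤}
  B8:   IN={d:0; rest ⊤}   OUT={d:0; rest ⊤}

Merge at B6: IN[B6] = OUT[B5] = {a: -4, b: ⊤, c: ⊤, d: 0, e: ⊤, f: ⊤}
Applying B6's transfer function to that IN value gives OUT[B6] (row B6 above).

Answer: {a: ⊤, b: 2, c: ⊤, d: 0, e: ⊤, f: ⊤}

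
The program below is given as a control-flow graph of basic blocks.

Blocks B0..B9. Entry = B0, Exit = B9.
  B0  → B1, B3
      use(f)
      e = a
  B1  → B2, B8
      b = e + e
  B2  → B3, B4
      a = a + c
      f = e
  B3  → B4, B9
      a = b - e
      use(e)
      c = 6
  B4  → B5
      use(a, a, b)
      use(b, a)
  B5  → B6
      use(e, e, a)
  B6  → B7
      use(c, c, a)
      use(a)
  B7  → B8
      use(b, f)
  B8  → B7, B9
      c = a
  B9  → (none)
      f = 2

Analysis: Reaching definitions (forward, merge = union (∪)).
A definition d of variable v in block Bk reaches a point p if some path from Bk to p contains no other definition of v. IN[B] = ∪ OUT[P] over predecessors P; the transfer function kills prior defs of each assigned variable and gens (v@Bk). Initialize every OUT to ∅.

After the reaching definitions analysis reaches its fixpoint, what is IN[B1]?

Answer: {e@B0}

Derivation:
Per-block solution:
  B0:  IN={}  OUT={e@B0}
  B1:  IN={e@B0}  OUT={b@B1, e@B0}
  B2:  IN={b@B1, e@B0}  OUT={a@B2, b@B1, e@B0, f@B2}
  B3:  IN={a@B2, b@B1, e@B0, f@B2}  OUT={a@B3, b@B1, c@B3, e@B0, f@B2}
  B4:  IN={a@B2, a@B3, b@B1, c@B3, e@B0, f@B2}  OUT={a@B2, a@B3, b@B1, c@B3, e@B0, f@B2}
  B5:  IN={a@B2, a@B3, b@B1, c@B3, e@B0, f@B2}  OUT={a@B2, a@B3, b@B1, c@B3, e@B0, f@B2}
  B6:  IN={a@B2, a@B3, b@B1, c@B3, e@B0, f@B2}  OUT={a@B2, a@B3, b@B1, c@B3, e@B0, f@B2}
  B7:  IN={a@B2, a@B3, b@B1, c@B3, c@B8, e@B0, f@B2}  OUT={a@B2, a@B3, b@B1, c@B3, c@B8, e@B0, f@B2}
  B8:  IN={a@B2, a@B3, b@B1, c@B3, c@B8, e@B0, f@B2}  OUT={a@B2, a@B3, b@B1, c@B8, e@B0, f@B2}
  B9:  IN={a@B2, a@B3, b@B1, c@B3, c@B8, e@B0, f@B2}  OUT={a@B2, a@B3, b@B1, c@B3, c@B8, e@B0, f@B9}

Merge at B1: IN[B1] = OUT[B0] = {e@B0}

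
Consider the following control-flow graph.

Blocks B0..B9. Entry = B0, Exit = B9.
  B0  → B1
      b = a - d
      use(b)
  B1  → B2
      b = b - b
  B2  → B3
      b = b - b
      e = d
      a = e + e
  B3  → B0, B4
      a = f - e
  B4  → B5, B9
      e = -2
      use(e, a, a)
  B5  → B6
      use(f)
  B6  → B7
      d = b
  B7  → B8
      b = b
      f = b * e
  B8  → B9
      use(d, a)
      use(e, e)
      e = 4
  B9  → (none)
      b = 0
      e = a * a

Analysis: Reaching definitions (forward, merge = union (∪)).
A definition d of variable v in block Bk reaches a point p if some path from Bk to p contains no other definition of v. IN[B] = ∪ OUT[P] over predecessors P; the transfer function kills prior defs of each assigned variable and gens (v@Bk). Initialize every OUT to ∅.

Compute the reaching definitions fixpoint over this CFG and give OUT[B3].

Fixpoint table:
  B0:  IN={a@B3, b@B2, e@B2}  OUT={a@B3, b@B0, e@B2}
  B1:  IN={a@B3, b@B0, e@B2}  OUT={a@B3, b@B1, e@B2}
  B2:  IN={a@B3, b@B1, e@B2}  OUT={a@B2, b@B2, e@B2}
  B3:  IN={a@B2, b@B2, e@B2}  OUT={a@B3, b@B2, e@B2}
  B4:  IN={a@B3, b@B2, e@B2}  OUT={a@B3, b@B2, e@B4}
  B5:  IN={a@B3, b@B2, e@B4}  OUT={a@B3, b@B2, e@B4}
  B6:  IN={a@B3, b@B2, e@B4}  OUT={a@B3, b@B2, d@B6, e@B4}
  B7:  IN={a@B3, b@B2, d@B6, e@B4}  OUT={a@B3, b@B7, d@B6, e@B4, f@B7}
  B8:  IN={a@B3, b@B7, d@B6, e@B4, f@B7}  OUT={a@B3, b@B7, d@B6, e@B8, f@B7}
  B9:  IN={a@B3, b@B2, b@B7, d@B6, e@B4, e@B8, f@B7}  OUT={a@B3, b@B9, d@B6, e@B9, f@B7}

Merge at B3: IN[B3] = OUT[B2] = {a@B2, b@B2, e@B2}
Applying B3's transfer function to that IN value gives OUT[B3] (row B3 above).

Answer: {a@B3, b@B2, e@B2}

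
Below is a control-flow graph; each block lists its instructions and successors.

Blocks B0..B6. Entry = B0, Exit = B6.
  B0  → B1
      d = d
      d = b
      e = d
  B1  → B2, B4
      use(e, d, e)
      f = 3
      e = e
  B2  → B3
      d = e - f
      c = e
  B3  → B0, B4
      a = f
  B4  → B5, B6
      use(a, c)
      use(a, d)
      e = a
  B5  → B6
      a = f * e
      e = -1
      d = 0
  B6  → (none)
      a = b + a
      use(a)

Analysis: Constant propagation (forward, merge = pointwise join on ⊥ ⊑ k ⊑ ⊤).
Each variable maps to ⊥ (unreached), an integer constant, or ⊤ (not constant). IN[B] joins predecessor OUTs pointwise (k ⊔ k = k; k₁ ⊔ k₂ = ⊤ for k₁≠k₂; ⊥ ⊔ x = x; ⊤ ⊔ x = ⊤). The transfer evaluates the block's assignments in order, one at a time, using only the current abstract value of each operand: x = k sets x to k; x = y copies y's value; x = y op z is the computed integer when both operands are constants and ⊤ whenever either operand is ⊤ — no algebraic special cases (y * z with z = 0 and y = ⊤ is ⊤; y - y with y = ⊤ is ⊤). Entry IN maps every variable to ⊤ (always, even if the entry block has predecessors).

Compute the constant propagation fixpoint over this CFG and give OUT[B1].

Fixpoint table:
  B0:  IN=(all ⊤)  OUT=(all ⊤)
  B1:  IN=(all ⊤)  OUT={f:3; rest ⊤}
  B2:  IN={f:3; rest ⊤}  OUT={f:3; rest ⊤}
  B3:  IN={f:3; rest ⊤}  OUT={a:3, f:3; rest ⊤}
  B4:  IN={f:3; rest ⊤}  OUT={f:3; rest ⊤}
  B5:  IN={f:3; rest ⊤}  OUT={d:0, e:-1, f:3; rest ⊤}
  B6:  IN={f:3; rest ⊤}  OUT={f:3; rest ⊤}

Merge at B1: IN[B1] = OUT[B0] = {a: ⊤, b: ⊤, c: ⊤, d: ⊤, e: ⊤, f: ⊤}
Applying B1's transfer function to that IN value gives OUT[B1] (row B1 above).

Answer: {a: ⊤, b: ⊤, c: ⊤, d: ⊤, e: ⊤, f: 3}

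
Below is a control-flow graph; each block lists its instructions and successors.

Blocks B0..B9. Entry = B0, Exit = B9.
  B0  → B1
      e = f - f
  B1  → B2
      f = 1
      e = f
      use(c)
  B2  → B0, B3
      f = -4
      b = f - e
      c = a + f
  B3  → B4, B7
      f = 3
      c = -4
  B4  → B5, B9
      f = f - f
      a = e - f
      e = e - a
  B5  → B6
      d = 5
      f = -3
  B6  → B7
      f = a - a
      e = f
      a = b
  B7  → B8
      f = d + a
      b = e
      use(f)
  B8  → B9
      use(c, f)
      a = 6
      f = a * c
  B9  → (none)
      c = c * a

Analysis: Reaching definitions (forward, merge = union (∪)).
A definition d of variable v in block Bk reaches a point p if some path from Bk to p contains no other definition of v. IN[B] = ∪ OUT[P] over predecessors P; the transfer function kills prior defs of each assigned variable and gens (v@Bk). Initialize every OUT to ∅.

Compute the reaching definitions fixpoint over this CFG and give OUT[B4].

Per-block solution:
  B0: | IN={b@B2, c@B2, e@B1, f@B2} | OUT={b@B2, c@B2, e@B0, f@B2}
  B1: | IN={b@B2, c@B2, e@B0, f@B2} | OUT={b@B2, c@B2, e@B1, f@B1}
  B2: | IN={b@B2, c@B2, e@B1, f@B1} | OUT={b@B2, c@B2, e@B1, f@B2}
  B3: | IN={b@B2, c@B2, e@B1, f@B2} | OUT={b@B2, c@B3, e@B1, f@B3}
  B4: | IN={b@B2, c@B3, e@B1, f@B3} | OUT={a@B4, b@B2, c@B3, e@B4, f@B4}
  B5: | IN={a@B4, b@B2, c@B3, e@B4, f@B4} | OUT={a@B4, b@B2, c@B3, d@B5, e@B4, f@B5}
  B6: | IN={a@B4, b@B2, c@B3, d@B5, e@B4, f@B5} | OUT={a@B6, b@B2, c@B3, d@B5, e@B6, f@B6}
  B7: | IN={a@B6, b@B2, c@B3, d@B5, e@B1, e@B6, f@B3, f@B6} | OUT={a@B6, b@B7, c@B3, d@B5, e@B1, e@B6, f@B7}
  B8: | IN={a@B6, b@B7, c@B3, d@B5, e@B1, e@B6, f@B7} | OUT={a@B8, b@B7, c@B3, d@B5, e@B1, e@B6, f@B8}
  B9: | IN={a@B4, a@B8, b@B2, b@B7, c@B3, d@B5, e@B1, e@B4, e@B6, f@B4, f@B8} | OUT={a@B4, a@B8, b@B2, b@B7, c@B9, d@B5, e@B1, e@B4, e@B6, f@B4, f@B8}

Merge at B4: IN[B4] = OUT[B3] = {b@B2, c@B3, e@B1, f@B3}
Applying B4's transfer function to that IN value gives OUT[B4] (row B4 above).

Answer: {a@B4, b@B2, c@B3, e@B4, f@B4}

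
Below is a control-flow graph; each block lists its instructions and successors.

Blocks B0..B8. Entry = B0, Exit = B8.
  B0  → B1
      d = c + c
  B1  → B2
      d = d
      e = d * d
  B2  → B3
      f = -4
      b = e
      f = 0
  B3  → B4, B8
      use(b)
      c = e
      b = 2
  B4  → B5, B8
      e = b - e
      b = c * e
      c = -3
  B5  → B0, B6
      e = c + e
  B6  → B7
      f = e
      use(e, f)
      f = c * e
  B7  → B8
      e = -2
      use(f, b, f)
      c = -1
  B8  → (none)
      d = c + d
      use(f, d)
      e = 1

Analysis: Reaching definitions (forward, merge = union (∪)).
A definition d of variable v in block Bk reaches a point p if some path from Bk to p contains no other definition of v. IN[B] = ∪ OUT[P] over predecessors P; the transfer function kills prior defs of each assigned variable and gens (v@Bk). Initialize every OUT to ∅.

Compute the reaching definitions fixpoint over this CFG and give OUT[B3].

Answer: {b@B3, c@B3, d@B1, e@B1, f@B2}

Trace:
Per-block solution:
  B0: | IN={b@B4, c@B4, d@B1, e@B5, f@B2} | OUT={b@B4, c@B4, d@B0, e@B5, f@B2}
  B1: | IN={b@B4, c@B4, d@B0, e@B5, f@B2} | OUT={b@B4, c@B4, d@B1, e@B1, f@B2}
  B2: | IN={b@B4, c@B4, d@B1, e@B1, f@B2} | OUT={b@B2, c@B4, d@B1, e@B1, f@B2}
  B3: | IN={b@B2, c@B4, d@B1, e@B1, f@B2} | OUT={b@B3, c@B3, d@B1, e@B1, f@B2}
  B4: | IN={b@B3, c@B3, d@B1, e@B1, f@B2} | OUT={b@B4, c@B4, d@B1, e@B4, f@B2}
  B5: | IN={b@B4, c@B4, d@B1, e@B4, f@B2} | OUT={b@B4, c@B4, d@B1, e@B5, f@B2}
  B6: | IN={b@B4, c@B4, d@B1, e@B5, f@B2} | OUT={b@B4, c@B4, d@B1, e@B5, f@B6}
  B7: | IN={b@B4, c@B4, d@B1, e@B5, f@B6} | OUT={b@B4, c@B7, d@B1, e@B7, f@B6}
  B8: | IN={b@B3, b@B4, c@B3, c@B4, c@B7, d@B1, e@B1, e@B4, e@B7, f@B2, f@B6} | OUT={b@B3, b@B4, c@B3, c@B4, c@B7, d@B8, e@B8, f@B2, f@B6}

Merge at B3: IN[B3] = OUT[B2] = {b@B2, c@B4, d@B1, e@B1, f@B2}
Applying B3's transfer function to that IN value gives OUT[B3] (row B3 above).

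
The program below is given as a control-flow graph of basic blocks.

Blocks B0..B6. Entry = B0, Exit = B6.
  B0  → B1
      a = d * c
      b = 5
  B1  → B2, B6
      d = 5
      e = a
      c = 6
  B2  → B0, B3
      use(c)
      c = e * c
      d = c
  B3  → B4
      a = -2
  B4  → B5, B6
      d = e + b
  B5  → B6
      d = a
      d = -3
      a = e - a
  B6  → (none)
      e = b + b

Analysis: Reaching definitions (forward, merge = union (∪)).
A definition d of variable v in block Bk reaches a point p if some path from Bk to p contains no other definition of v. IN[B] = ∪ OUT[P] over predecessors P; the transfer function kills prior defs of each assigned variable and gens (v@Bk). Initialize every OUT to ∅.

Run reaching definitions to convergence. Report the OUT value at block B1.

Converged values:
  B0:   IN={a@B0, b@B0, c@B2, d@B2, e@B1}   OUT={a@B0, b@B0, c@B2, d@B2, e@B1}
  B1:   IN={a@B0, b@B0, c@B2, d@B2, e@B1}   OUT={a@B0, b@B0, c@B1, d@B1, e@B1}
  B2:   IN={a@B0, b@B0, c@B1, d@B1, e@B1}   OUT={a@B0, b@B0, c@B2, d@B2, e@B1}
  B3:   IN={a@B0, b@B0, c@B2, d@B2, e@B1}   OUT={a@B3, b@B0, c@B2, d@B2, e@B1}
  B4:   IN={a@B3, b@B0, c@B2, d@B2, e@B1}   OUT={a@B3, b@B0, c@B2, d@B4, e@B1}
  B5:   IN={a@B3, b@B0, c@B2, d@B4, e@B1}   OUT={a@B5, b@B0, c@B2, d@B5, e@B1}
  B6:   IN={a@B0, a@B3, a@B5, b@B0, c@B1, c@B2, d@B1, d@B4, d@B5, e@B1}   OUT={a@B0, a@B3, a@B5, b@B0, c@B1, c@B2, d@B1, d@B4, d@B5, e@B6}

Merge at B1: IN[B1] = OUT[B0] = {a@B0, b@B0, c@B2, d@B2, e@B1}
Applying B1's transfer function to that IN value gives OUT[B1] (row B1 above).

Answer: {a@B0, b@B0, c@B1, d@B1, e@B1}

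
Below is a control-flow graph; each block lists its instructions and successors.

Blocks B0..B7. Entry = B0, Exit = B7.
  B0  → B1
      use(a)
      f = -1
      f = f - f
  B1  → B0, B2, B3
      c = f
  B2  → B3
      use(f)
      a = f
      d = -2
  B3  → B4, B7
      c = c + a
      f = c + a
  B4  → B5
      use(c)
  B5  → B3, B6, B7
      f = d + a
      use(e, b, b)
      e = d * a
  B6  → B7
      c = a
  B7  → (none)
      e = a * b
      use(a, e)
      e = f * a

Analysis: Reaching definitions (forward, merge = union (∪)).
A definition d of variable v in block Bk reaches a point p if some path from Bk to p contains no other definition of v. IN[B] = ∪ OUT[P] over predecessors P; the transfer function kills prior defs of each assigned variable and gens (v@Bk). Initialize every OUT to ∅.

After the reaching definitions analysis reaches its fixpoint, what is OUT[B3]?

Per-block solution:
  B0:  IN={c@B1, f@B0}  OUT={c@B1, f@B0}
  B1:  IN={c@B1, f@B0}  OUT={c@B1, f@B0}
  B2:  IN={c@B1, f@B0}  OUT={a@B2, c@B1, d@B2, f@B0}
  B3:  IN={a@B2, c@B1, c@B3, d@B2, e@B5, f@B0, f@B5}  OUT={a@B2, c@B3, d@B2, e@B5, f@B3}
  B4:  IN={a@B2, c@B3, d@B2, e@B5, f@B3}  OUT={a@B2, c@B3, d@B2, e@B5, f@B3}
  B5:  IN={a@B2, c@B3, d@B2, e@B5, f@B3}  OUT={a@B2, c@B3, d@B2, e@B5, f@B5}
  B6:  IN={a@B2, c@B3, d@B2, e@B5, f@B5}  OUT={a@B2, c@B6, d@B2, e@B5, f@B5}
  B7:  IN={a@B2, c@B3, c@B6, d@B2, e@B5, f@B3, f@B5}  OUT={a@B2, c@B3, c@B6, d@B2, e@B7, f@B3, f@B5}

Merge at B3: IN[B3] = OUT[B1] ⊔ OUT[B2] ⊔ OUT[B5] = {a@B2, c@B1, c@B3, d@B2, e@B5, f@B0, f@B5}
Applying B3's transfer function to that IN value gives OUT[B3] (row B3 above).

Answer: {a@B2, c@B3, d@B2, e@B5, f@B3}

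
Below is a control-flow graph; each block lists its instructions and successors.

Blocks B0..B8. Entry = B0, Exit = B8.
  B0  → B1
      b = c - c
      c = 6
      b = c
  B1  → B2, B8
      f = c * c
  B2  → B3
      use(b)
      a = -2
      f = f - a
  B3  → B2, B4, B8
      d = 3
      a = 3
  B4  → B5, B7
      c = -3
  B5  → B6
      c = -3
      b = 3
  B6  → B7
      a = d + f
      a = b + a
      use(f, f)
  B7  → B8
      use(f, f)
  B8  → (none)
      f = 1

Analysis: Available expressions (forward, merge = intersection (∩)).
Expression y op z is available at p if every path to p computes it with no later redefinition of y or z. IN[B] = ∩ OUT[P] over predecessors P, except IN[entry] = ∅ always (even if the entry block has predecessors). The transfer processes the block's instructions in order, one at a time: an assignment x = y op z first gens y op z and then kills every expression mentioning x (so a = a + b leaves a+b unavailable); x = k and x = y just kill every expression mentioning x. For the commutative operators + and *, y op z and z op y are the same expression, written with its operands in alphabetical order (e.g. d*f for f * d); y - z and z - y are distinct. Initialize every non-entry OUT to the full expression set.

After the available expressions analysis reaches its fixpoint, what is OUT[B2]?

Answer: {c*c}

Derivation:
Fixpoint table:
  B0:   IN={}   OUT={}
  B1:   IN={}   OUT={c*c}
  B2:   IN={c*c}   OUT={c*c}
  B3:   IN={c*c}   OUT={c*c}
  B4:   IN={c*c}   OUT={}
  B5:   IN={}   OUT={}
  B6:   IN={}   OUT={d+f}
  B7:   IN={}   OUT={}
  B8:   IN={}   OUT={}

Merge at B2: IN[B2] = OUT[B1] ∩ OUT[B3] = {c*c}
Applying B2's transfer function to that IN value gives OUT[B2] (row B2 above).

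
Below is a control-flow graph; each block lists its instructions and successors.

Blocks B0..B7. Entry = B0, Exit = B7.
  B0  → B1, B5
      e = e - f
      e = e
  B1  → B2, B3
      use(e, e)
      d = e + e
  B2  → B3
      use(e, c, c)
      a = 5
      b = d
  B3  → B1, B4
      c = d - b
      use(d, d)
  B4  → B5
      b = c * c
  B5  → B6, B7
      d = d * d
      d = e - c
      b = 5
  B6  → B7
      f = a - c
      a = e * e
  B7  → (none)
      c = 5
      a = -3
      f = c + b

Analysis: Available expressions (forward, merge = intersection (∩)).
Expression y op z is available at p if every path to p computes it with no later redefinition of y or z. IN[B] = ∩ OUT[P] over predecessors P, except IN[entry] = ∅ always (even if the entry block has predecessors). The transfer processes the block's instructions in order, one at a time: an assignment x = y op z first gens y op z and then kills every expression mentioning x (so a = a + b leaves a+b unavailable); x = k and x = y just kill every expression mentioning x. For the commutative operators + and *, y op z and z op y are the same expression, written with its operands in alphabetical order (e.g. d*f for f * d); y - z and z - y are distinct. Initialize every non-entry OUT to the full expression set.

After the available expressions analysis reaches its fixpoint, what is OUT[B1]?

Answer: {e+e}

Trace:
Converged values:
  B0:  IN={}  OUT={}
  B1:  IN={}  OUT={e+e}
  B2:  IN={e+e}  OUT={e+e}
  B3:  IN={e+e}  OUT={d-b, e+e}
  B4:  IN={d-b, e+e}  OUT={c*c, e+e}
  B5:  IN={}  OUT={e-c}
  B6:  IN={e-c}  OUT={e*e, e-c}
  B7:  IN={e-c}  OUT={b+c}

Merge at B1: IN[B1] = OUT[B0] ∩ OUT[B3] = {}
Applying B1's transfer function to that IN value gives OUT[B1] (row B1 above).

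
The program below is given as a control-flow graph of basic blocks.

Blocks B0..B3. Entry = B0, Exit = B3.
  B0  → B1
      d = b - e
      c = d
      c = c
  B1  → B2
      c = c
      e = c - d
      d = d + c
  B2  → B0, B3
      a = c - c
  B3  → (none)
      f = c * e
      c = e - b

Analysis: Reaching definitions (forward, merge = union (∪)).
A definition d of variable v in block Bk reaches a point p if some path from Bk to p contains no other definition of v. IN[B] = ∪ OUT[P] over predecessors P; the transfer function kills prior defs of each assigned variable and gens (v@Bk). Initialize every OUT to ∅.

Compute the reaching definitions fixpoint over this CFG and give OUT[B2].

Fixpoint table:
  B0:   IN={a@B2, c@B1, d@B1, e@B1}   OUT={a@B2, c@B0, d@B0, e@B1}
  B1:   IN={a@B2, c@B0, d@B0, e@B1}   OUT={a@B2, c@B1, d@B1, e@B1}
  B2:   IN={a@B2, c@B1, d@B1, e@B1}   OUT={a@B2, c@B1, d@B1, e@B1}
  B3:   IN={a@B2, c@B1, d@B1, e@B1}   OUT={a@B2, c@B3, d@B1, e@B1, f@B3}

Merge at B2: IN[B2] = OUT[B1] = {a@B2, c@B1, d@B1, e@B1}
Applying B2's transfer function to that IN value gives OUT[B2] (row B2 above).

Answer: {a@B2, c@B1, d@B1, e@B1}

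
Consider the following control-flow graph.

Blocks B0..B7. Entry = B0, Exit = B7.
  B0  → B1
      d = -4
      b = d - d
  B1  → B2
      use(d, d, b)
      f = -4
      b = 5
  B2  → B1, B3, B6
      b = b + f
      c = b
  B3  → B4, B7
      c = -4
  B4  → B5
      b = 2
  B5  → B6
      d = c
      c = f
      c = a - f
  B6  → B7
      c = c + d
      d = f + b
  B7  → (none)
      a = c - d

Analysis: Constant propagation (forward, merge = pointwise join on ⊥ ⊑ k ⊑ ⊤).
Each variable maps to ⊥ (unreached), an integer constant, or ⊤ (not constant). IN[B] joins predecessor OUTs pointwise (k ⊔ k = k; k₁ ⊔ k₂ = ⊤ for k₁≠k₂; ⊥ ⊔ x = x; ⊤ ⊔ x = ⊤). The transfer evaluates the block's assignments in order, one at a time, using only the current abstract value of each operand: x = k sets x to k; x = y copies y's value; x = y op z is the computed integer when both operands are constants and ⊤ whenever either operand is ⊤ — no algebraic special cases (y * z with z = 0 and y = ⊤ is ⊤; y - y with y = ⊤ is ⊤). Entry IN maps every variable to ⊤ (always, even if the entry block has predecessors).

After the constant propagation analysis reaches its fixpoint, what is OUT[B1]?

Answer: {a: ⊤, b: 5, c: ⊤, d: -4, e: ⊤, f: -4}

Trace:
Fixpoint table:
  B0:   IN=(all ⊤)   OUT={b:0, d:-4; rest ⊤}
  B1:   IN={d:-4; rest ⊤}   OUT={b:5, d:-4, f:-4; rest ⊤}
  B2:   IN={b:5, d:-4, f:-4; rest ⊤}   OUT={b:1, c:1, d:-4, f:-4; rest ⊤}
  B3:   IN={b:1, c:1, d:-4, f:-4; rest ⊤}   OUT={b:1, c:-4, d:-4, f:-4; rest ⊤}
  B4:   IN={b:1, c:-4, d:-4, f:-4; rest ⊤}   OUT={b:2, c:-4, d:-4, f:-4; rest ⊤}
  B5:   IN={b:2, c:-4, d:-4, f:-4; rest ⊤}   OUT={b:2, d:-4, f:-4; rest ⊤}
  B6:   IN={d:-4, f:-4; rest ⊤}   OUT={f:-4; rest ⊤}
  B7:   IN={f:-4; rest ⊤}   OUT={f:-4; rest ⊤}

Merge at B1: IN[B1] = OUT[B0] ⊔ OUT[B2] = {a: ⊤, b: ⊤, c: ⊤, d: -4, e: ⊤, f: ⊤}
Applying B1's transfer function to that IN value gives OUT[B1] (row B1 above).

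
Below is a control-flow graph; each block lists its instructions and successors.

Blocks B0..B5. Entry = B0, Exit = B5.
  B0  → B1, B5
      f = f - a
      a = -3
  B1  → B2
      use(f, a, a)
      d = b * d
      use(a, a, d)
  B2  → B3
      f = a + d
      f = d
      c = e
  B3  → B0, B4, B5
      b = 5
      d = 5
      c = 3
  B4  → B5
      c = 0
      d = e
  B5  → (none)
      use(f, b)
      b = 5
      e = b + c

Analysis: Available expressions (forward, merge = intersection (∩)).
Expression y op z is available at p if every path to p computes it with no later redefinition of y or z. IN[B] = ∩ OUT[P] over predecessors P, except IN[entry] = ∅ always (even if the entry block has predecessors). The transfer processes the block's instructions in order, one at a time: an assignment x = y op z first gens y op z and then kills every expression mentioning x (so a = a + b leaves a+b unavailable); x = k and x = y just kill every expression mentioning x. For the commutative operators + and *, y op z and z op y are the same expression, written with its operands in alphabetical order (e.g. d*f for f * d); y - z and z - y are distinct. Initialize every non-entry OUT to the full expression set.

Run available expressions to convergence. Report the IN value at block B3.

Answer: {a+d}

Working:
Converged values:
  B0:   IN={}   OUT={}
  B1:   IN={}   OUT={}
  B2:   IN={}   OUT={a+d}
  B3:   IN={a+d}   OUT={}
  B4:   IN={}   OUT={}
  B5:   IN={}   OUT={b+c}

Merge at B3: IN[B3] = OUT[B2] = {a+d}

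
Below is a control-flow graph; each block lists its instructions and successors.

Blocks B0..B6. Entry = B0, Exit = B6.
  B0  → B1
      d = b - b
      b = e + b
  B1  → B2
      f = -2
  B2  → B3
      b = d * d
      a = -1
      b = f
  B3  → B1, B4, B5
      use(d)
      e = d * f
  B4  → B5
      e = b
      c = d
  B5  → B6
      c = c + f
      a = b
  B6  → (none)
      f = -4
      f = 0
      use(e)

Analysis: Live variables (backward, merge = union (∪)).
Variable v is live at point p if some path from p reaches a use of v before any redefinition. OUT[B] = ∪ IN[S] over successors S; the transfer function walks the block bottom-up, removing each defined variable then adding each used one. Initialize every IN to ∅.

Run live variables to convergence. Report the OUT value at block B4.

Answer: {b, c, e, f}

Trace:
Per-block solution:
  B0:   IN={b, c, e}   OUT={c, d}
  B1:   IN={c, d}   OUT={c, d, f}
  B2:   IN={c, d, f}   OUT={b, c, d, f}
  B3:   IN={b, c, d, f}   OUT={b, c, d, e, f}
  B4:   IN={b, d, f}   OUT={b, c, e, f}
  B5:   IN={b, c, e, f}   OUT={e}
  B6:   IN={e}   OUT={}

Merge at B4: OUT[B4] = IN[B5] = {b, c, e, f}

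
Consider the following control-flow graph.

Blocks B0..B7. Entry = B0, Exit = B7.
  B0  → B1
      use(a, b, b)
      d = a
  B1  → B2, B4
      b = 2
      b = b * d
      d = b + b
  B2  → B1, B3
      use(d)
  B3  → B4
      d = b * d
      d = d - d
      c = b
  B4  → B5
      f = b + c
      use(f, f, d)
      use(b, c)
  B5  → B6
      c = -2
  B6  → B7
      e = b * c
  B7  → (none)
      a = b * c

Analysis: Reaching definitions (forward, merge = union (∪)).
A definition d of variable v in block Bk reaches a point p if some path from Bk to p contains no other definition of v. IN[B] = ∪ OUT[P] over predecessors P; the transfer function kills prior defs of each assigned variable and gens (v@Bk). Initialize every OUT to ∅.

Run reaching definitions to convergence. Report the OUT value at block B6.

Converged values:
  B0: | IN={} | OUT={d@B0}
  B1: | IN={b@B1, d@B0, d@B1} | OUT={b@B1, d@B1}
  B2: | IN={b@B1, d@B1} | OUT={b@B1, d@B1}
  B3: | IN={b@B1, d@B1} | OUT={b@B1, c@B3, d@B3}
  B4: | IN={b@B1, c@B3, d@B1, d@B3} | OUT={b@B1, c@B3, d@B1, d@B3, f@B4}
  B5: | IN={b@B1, c@B3, d@B1, d@B3, f@B4} | OUT={b@B1, c@B5, d@B1, d@B3, f@B4}
  B6: | IN={b@B1, c@B5, d@B1, d@B3, f@B4} | OUT={b@B1, c@B5, d@B1, d@B3, e@B6, f@B4}
  B7: | IN={b@B1, c@B5, d@B1, d@B3, e@B6, f@B4} | OUT={a@B7, b@B1, c@B5, d@B1, d@B3, e@B6, f@B4}

Merge at B6: IN[B6] = OUT[B5] = {b@B1, c@B5, d@B1, d@B3, f@B4}
Applying B6's transfer function to that IN value gives OUT[B6] (row B6 above).

Answer: {b@B1, c@B5, d@B1, d@B3, e@B6, f@B4}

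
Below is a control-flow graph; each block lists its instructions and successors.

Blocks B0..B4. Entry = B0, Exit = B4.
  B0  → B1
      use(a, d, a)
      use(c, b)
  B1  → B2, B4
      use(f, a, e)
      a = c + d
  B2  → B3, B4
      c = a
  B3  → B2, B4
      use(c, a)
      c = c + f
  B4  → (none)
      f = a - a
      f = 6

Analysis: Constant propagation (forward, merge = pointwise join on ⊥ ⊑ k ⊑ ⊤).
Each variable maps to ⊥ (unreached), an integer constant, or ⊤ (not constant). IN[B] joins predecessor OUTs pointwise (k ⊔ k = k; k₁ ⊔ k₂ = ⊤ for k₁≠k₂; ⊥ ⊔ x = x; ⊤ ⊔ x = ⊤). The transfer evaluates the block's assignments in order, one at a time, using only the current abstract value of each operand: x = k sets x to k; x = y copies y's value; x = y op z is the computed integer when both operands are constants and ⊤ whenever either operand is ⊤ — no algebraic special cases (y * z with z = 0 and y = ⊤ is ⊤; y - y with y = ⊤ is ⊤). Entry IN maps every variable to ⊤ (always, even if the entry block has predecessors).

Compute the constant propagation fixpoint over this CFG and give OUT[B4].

Per-block solution:
  B0:   IN=(all ⊤)   OUT=(all ⊤)
  B1:   IN=(all ⊤)   OUT=(all ⊤)
  B2:   IN=(all ⊤)   OUT=(all ⊤)
  B3:   IN=(all ⊤)   OUT=(all ⊤)
  B4:   IN=(all ⊤)   OUT={f:6; rest ⊤}

Merge at B4: IN[B4] = OUT[B1] ⊔ OUT[B2] ⊔ OUT[B3] = {a: ⊤, b: ⊤, c: ⊤, d: ⊤, e: ⊤, f: ⊤}
Applying B4's transfer function to that IN value gives OUT[B4] (row B4 above).

Answer: {a: ⊤, b: ⊤, c: ⊤, d: ⊤, e: ⊤, f: 6}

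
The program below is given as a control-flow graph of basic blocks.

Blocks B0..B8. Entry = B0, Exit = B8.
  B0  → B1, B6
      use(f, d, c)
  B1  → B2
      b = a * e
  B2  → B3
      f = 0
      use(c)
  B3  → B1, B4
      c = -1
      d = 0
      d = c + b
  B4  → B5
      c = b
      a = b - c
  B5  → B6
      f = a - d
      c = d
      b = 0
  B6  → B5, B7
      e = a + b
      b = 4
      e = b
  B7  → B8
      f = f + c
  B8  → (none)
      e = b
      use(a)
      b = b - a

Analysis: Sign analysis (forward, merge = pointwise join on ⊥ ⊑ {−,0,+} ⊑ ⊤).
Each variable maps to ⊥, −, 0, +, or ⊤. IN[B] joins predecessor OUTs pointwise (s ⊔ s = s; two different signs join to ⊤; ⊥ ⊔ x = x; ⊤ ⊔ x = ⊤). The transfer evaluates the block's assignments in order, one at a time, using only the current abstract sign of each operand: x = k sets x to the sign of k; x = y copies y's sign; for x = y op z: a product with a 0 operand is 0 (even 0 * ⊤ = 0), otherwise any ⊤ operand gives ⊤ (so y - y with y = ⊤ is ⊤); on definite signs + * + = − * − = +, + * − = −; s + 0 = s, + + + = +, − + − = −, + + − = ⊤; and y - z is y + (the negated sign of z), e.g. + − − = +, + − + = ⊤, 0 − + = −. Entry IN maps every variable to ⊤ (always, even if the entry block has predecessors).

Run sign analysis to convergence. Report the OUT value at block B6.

Answer: {a: ⊤, b: +, c: ⊤, d: ⊤, e: +, f: ⊤}

Derivation:
Fixpoint table:
  B0:  IN=(all ⊤)  OUT=(all ⊤)
  B1:  IN=(all ⊤)  OUT=(all ⊤)
  B2:  IN=(all ⊤)  OUT={f:0; rest ⊤}
  B3:  IN={f:0; rest ⊤}  OUT={c:-, f:0; rest ⊤}
  B4:  IN={c:-, f:0; rest ⊤}  OUT={f:0; rest ⊤}
  B5:  IN=(all ⊤)  OUT={b:0; rest ⊤}
  B6:  IN=(all ⊤)  OUT={b:+, e:+; rest ⊤}
  B7:  IN={b:+, e:+; rest ⊤}  OUT={b:+, e:+; rest ⊤}
  B8:  IN={b:+, e:+; rest ⊤}  OUT={e:+; rest ⊤}

Merge at B6: IN[B6] = OUT[B0] ⊔ OUT[B5] = {a: ⊤, b: ⊤, c: ⊤, d: ⊤, e: ⊤, f: ⊤}
Applying B6's transfer function to that IN value gives OUT[B6] (row B6 above).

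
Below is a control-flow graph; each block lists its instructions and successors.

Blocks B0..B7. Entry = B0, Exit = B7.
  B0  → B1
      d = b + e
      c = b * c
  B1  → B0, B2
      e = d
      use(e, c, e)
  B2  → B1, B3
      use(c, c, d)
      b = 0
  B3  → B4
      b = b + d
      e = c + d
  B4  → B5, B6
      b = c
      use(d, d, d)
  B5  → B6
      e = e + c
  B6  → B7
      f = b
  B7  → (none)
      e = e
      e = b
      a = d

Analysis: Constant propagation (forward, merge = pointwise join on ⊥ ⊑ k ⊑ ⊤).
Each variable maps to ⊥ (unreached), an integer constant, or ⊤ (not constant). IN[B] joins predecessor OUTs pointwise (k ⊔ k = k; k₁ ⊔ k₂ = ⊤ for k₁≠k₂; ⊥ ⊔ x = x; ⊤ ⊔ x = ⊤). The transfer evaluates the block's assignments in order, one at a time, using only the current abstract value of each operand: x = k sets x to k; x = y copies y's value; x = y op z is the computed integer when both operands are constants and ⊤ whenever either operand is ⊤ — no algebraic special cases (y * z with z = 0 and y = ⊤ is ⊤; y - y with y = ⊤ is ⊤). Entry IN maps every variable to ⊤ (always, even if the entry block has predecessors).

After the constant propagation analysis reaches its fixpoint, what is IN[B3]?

Answer: {a: ⊤, b: 0, c: ⊤, d: ⊤, e: ⊤, f: ⊤}

Derivation:
Per-block solution:
  B0:  IN=(all ⊤)  OUT=(all ⊤)
  B1:  IN=(all ⊤)  OUT=(all ⊤)
  B2:  IN=(all ⊤)  OUT={b:0; rest ⊤}
  B3:  IN={b:0; rest ⊤}  OUT=(all ⊤)
  B4:  IN=(all ⊤)  OUT=(all ⊤)
  B5:  IN=(all ⊤)  OUT=(all ⊤)
  B6:  IN=(all ⊤)  OUT=(all ⊤)
  B7:  IN=(all ⊤)  OUT=(all ⊤)

Merge at B3: IN[B3] = OUT[B2] = {a: ⊤, b: 0, c: ⊤, d: ⊤, e: ⊤, f: ⊤}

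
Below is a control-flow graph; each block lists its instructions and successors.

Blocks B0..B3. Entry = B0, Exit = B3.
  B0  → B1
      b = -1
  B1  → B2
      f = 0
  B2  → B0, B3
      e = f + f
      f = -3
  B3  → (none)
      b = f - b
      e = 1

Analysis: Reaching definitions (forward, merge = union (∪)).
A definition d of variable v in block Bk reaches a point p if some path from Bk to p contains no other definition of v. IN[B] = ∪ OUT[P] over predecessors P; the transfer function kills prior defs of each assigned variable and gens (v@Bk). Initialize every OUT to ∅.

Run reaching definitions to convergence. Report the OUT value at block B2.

Fixpoint table:
  B0: | IN={b@B0, e@B2, f@B2} | OUT={b@B0, e@B2, f@B2}
  B1: | IN={b@B0, e@B2, f@B2} | OUT={b@B0, e@B2, f@B1}
  B2: | IN={b@B0, e@B2, f@B1} | OUT={b@B0, e@B2, f@B2}
  B3: | IN={b@B0, e@B2, f@B2} | OUT={b@B3, e@B3, f@B2}

Merge at B2: IN[B2] = OUT[B1] = {b@B0, e@B2, f@B1}
Applying B2's transfer function to that IN value gives OUT[B2] (row B2 above).

Answer: {b@B0, e@B2, f@B2}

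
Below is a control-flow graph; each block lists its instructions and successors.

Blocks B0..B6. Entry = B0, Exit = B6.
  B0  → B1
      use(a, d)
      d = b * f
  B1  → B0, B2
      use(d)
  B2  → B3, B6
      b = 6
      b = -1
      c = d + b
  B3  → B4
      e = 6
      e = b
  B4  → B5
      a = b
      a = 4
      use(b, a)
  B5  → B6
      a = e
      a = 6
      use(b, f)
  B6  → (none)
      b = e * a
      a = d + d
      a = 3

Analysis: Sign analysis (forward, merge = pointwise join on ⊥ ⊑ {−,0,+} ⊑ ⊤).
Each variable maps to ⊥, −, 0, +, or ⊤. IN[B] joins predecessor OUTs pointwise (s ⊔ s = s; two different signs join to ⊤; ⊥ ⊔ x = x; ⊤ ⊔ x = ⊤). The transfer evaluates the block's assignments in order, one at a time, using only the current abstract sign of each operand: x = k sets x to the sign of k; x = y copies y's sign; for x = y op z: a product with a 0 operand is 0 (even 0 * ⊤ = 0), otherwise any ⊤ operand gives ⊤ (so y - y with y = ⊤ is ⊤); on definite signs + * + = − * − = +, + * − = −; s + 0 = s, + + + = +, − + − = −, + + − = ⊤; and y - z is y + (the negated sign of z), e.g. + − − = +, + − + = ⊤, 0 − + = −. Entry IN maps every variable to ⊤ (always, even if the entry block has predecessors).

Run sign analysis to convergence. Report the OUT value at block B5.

Per-block solution:
  B0:  IN=(all ⊤)  OUT=(all ⊤)
  B1:  IN=(all ⊤)  OUT=(all ⊤)
  B2:  IN=(all ⊤)  OUT={b:-; rest ⊤}
  B3:  IN={b:-; rest ⊤}  OUT={b:-, e:-; rest ⊤}
  B4:  IN={b:-, e:-; rest ⊤}  OUT={a:+, b:-, e:-; rest ⊤}
  B5:  IN={a:+, b:-, e:-; rest ⊤}  OUT={a:+, b:-, e:-; rest ⊤}
  B6:  IN={b:-; rest ⊤}  OUT={a:+; rest ⊤}

Merge at B5: IN[B5] = OUT[B4] = {a: +, b: -, c: ⊤, d: ⊤, e: -, f: ⊤}
Applying B5's transfer function to that IN value gives OUT[B5] (row B5 above).

Answer: {a: +, b: -, c: ⊤, d: ⊤, e: -, f: ⊤}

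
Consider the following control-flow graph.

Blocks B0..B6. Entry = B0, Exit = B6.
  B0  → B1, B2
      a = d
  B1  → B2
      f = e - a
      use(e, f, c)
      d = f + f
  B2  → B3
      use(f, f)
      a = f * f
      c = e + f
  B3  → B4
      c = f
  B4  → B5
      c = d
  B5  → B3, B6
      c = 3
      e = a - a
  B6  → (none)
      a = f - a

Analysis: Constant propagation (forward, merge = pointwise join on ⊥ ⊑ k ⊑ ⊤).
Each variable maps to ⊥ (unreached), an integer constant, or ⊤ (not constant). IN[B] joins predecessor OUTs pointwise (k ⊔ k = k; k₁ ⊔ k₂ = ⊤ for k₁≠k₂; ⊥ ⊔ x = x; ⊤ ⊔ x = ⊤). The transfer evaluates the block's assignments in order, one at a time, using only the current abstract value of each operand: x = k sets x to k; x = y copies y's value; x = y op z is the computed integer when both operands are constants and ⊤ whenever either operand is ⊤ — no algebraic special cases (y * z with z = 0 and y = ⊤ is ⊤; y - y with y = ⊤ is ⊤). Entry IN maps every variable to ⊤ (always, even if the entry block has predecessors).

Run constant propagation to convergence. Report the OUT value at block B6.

Answer: {a: ⊤, b: ⊤, c: 3, d: ⊤, e: ⊤, f: ⊤}

Derivation:
Per-block solution:
  B0: | IN=(all ⊤) | OUT=(all ⊤)
  B1: | IN=(all ⊤) | OUT=(all ⊤)
  B2: | IN=(all ⊤) | OUT=(all ⊤)
  B3: | IN=(all ⊤) | OUT=(all ⊤)
  B4: | IN=(all ⊤) | OUT=(all ⊤)
  B5: | IN=(all ⊤) | OUT={c:3; rest ⊤}
  B6: | IN={c:3; rest ⊤} | OUT={c:3; rest ⊤}

Merge at B6: IN[B6] = OUT[B5] = {a: ⊤, b: ⊤, c: 3, d: ⊤, e: ⊤, f: ⊤}
Applying B6's transfer function to that IN value gives OUT[B6] (row B6 above).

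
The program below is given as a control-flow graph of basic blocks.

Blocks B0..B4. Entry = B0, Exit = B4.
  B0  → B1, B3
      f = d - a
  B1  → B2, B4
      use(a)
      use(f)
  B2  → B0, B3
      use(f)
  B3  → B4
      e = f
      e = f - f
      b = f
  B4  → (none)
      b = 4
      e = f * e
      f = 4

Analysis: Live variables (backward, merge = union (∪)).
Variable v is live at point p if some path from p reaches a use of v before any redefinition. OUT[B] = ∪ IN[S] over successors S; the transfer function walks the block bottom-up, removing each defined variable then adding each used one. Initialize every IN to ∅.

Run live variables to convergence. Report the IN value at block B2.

Answer: {a, d, e, f}

Derivation:
Fixpoint table:
  B0: | IN={a, d, e} | OUT={a, d, e, f}
  B1: | IN={a, d, e, f} | OUT={a, d, e, f}
  B2: | IN={a, d, e, f} | OUT={a, d, e, f}
  B3: | IN={f} | OUT={e, f}
  B4: | IN={e, f} | OUT={}

Merge at B2: OUT[B2] = IN[B0] ⊔ IN[B3] = {a, d, e, f}
Applying B2's transfer function to that OUT value gives IN[B2] (row B2 above).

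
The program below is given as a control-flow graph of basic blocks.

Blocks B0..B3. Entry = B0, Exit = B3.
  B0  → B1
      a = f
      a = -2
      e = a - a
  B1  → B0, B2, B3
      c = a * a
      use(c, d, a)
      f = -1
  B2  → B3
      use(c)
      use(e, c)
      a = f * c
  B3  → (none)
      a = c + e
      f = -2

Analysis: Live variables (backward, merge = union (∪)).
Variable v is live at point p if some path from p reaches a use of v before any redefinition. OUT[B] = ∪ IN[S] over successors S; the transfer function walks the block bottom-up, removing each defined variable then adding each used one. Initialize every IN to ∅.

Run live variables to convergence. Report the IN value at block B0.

Answer: {d, f}

Trace:
Fixpoint table:
  B0: | IN={d, f} | OUT={a, d, e}
  B1: | IN={a, d, e} | OUT={c, d, e, f}
  B2: | IN={c, e, f} | OUT={c, e}
  B3: | IN={c, e} | OUT={}

Merge at B0: OUT[B0] = IN[B1] = {a, d, e}
Applying B0's transfer function to that OUT value gives IN[B0] (row B0 above).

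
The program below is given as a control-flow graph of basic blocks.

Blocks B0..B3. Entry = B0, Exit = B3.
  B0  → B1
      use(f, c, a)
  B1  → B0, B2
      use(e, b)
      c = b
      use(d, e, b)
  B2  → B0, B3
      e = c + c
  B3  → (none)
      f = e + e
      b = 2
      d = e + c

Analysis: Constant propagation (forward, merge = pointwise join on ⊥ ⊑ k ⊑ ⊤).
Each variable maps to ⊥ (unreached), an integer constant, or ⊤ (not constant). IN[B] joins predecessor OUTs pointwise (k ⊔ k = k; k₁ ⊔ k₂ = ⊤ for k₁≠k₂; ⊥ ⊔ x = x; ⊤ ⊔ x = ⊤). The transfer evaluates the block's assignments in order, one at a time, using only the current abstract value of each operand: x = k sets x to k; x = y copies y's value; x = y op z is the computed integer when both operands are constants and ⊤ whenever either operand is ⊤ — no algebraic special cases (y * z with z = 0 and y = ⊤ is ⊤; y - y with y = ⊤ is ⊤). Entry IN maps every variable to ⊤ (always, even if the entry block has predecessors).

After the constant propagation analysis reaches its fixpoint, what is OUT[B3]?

Converged values:
  B0:   IN=(all ⊤)   OUT=(all ⊤)
  B1:   IN=(all ⊤)   OUT=(all ⊤)
  B2:   IN=(all ⊤)   OUT=(all ⊤)
  B3:   IN=(all ⊤)   OUT={b:2; rest ⊤}

Merge at B3: IN[B3] = OUT[B2] = {a: ⊤, b: ⊤, c: ⊤, d: ⊤, e: ⊤, f: ⊤}
Applying B3's transfer function to that IN value gives OUT[B3] (row B3 above).

Answer: {a: ⊤, b: 2, c: ⊤, d: ⊤, e: ⊤, f: ⊤}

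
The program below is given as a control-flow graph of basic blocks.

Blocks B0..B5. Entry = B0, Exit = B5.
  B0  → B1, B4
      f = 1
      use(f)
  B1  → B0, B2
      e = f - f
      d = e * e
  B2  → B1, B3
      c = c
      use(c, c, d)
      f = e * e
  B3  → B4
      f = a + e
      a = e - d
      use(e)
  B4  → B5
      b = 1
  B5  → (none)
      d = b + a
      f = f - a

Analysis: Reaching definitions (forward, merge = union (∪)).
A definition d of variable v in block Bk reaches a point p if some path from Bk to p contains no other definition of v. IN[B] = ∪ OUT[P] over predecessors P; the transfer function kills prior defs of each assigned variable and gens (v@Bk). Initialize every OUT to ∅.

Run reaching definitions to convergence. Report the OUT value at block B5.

Fixpoint table:
  B0: | IN={c@B2, d@B1, e@B1, f@B0, f@B2} | OUT={c@B2, d@B1, e@B1, f@B0}
  B1: | IN={c@B2, d@B1, e@B1, f@B0, f@B2} | OUT={c@B2, d@B1, e@B1, f@B0, f@B2}
  B2: | IN={c@B2, d@B1, e@B1, f@B0, f@B2} | OUT={c@B2, d@B1, e@B1, f@B2}
  B3: | IN={c@B2, d@B1, e@B1, f@B2} | OUT={a@B3, c@B2, d@B1, e@B1, f@B3}
  B4: | IN={a@B3, c@B2, d@B1, e@B1, f@B0, f@B3} | OUT={a@B3, b@B4, c@B2, d@B1, e@B1, f@B0, f@B3}
  B5: | IN={a@B3, b@B4, c@B2, d@B1, e@B1, f@B0, f@B3} | OUT={a@B3, b@B4, c@B2, d@B5, e@B1, f@B5}

Merge at B5: IN[B5] = OUT[B4] = {a@B3, b@B4, c@B2, d@B1, e@B1, f@B0, f@B3}
Applying B5's transfer function to that IN value gives OUT[B5] (row B5 above).

Answer: {a@B3, b@B4, c@B2, d@B5, e@B1, f@B5}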